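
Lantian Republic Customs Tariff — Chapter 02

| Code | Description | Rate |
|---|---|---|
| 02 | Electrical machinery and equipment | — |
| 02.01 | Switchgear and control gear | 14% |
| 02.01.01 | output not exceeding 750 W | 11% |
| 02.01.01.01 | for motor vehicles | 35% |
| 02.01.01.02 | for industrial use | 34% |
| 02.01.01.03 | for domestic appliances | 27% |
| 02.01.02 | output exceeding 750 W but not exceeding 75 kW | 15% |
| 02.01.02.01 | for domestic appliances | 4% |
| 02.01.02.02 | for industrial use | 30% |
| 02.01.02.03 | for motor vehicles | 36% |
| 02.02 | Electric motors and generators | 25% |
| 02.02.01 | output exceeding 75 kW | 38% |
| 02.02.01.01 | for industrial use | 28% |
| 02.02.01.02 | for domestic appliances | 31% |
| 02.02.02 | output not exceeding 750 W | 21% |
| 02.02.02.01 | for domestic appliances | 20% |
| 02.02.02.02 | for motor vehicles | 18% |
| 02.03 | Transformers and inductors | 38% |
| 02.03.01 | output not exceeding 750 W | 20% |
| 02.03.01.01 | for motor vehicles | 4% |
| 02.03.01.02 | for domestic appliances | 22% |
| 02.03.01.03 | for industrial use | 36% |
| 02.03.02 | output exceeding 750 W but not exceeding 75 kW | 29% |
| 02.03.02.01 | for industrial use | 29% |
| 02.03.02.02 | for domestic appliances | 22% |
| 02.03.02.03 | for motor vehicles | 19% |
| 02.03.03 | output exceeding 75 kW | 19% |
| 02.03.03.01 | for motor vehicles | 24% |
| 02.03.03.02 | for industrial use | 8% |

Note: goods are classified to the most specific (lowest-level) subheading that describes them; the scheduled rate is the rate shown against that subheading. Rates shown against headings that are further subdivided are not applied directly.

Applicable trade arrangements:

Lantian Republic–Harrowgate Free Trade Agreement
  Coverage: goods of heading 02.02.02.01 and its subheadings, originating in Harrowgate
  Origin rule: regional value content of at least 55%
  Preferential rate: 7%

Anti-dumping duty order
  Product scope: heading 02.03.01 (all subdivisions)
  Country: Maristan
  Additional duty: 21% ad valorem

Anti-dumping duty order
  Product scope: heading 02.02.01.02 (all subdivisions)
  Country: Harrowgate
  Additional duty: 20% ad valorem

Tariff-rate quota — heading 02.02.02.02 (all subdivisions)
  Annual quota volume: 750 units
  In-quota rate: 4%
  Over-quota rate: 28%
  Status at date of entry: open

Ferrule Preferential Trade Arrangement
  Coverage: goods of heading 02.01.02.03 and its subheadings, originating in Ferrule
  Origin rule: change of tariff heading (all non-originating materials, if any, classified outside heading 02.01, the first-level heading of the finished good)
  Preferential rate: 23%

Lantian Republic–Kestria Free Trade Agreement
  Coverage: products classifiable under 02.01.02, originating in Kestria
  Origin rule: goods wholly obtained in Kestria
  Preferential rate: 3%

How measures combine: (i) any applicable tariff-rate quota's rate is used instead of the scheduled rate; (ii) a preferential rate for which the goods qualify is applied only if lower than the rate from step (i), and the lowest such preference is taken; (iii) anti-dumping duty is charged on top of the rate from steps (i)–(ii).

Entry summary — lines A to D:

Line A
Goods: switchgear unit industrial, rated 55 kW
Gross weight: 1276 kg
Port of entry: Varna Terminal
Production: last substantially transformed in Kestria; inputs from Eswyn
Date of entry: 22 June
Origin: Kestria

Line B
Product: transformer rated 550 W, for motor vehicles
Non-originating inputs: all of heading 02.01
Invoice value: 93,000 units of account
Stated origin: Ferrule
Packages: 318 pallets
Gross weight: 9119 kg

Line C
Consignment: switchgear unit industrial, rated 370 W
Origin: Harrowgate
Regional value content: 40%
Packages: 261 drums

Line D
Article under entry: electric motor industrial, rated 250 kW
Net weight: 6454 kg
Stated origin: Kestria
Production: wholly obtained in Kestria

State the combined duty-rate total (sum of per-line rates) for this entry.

Line A: switchgear unit → 02.01; rated 55 kW → 02.01.02; industrial → 02.01.02.02. Scheduled 30%. Kestria agreement on 02.01.02: not wholly obtained. → 30%.
Line B: transformer → 02.03; rated 550 W → 02.03.01; for motor vehicles → 02.03.01.01. Scheduled 4%. Ferrule agreement on 02.01.02.03: 02.03.01.01 not covered. → 4%.
Line C: switchgear unit → 02.01; rated 370 W → 02.01.01; industrial → 02.01.01.02. Scheduled 34%. Harrowgate agreement on 02.02.02.01: 02.01.01.02 not covered. → 34%.
Line D: electric motor → 02.02; rated 250 kW → 02.02.01; industrial → 02.02.01.01. Scheduled 28%. Kestria agreement on 02.01.02: 02.02.01.01 not covered. → 28%.
Sum: 30% + 4% + 34% + 28% = 96%.

96%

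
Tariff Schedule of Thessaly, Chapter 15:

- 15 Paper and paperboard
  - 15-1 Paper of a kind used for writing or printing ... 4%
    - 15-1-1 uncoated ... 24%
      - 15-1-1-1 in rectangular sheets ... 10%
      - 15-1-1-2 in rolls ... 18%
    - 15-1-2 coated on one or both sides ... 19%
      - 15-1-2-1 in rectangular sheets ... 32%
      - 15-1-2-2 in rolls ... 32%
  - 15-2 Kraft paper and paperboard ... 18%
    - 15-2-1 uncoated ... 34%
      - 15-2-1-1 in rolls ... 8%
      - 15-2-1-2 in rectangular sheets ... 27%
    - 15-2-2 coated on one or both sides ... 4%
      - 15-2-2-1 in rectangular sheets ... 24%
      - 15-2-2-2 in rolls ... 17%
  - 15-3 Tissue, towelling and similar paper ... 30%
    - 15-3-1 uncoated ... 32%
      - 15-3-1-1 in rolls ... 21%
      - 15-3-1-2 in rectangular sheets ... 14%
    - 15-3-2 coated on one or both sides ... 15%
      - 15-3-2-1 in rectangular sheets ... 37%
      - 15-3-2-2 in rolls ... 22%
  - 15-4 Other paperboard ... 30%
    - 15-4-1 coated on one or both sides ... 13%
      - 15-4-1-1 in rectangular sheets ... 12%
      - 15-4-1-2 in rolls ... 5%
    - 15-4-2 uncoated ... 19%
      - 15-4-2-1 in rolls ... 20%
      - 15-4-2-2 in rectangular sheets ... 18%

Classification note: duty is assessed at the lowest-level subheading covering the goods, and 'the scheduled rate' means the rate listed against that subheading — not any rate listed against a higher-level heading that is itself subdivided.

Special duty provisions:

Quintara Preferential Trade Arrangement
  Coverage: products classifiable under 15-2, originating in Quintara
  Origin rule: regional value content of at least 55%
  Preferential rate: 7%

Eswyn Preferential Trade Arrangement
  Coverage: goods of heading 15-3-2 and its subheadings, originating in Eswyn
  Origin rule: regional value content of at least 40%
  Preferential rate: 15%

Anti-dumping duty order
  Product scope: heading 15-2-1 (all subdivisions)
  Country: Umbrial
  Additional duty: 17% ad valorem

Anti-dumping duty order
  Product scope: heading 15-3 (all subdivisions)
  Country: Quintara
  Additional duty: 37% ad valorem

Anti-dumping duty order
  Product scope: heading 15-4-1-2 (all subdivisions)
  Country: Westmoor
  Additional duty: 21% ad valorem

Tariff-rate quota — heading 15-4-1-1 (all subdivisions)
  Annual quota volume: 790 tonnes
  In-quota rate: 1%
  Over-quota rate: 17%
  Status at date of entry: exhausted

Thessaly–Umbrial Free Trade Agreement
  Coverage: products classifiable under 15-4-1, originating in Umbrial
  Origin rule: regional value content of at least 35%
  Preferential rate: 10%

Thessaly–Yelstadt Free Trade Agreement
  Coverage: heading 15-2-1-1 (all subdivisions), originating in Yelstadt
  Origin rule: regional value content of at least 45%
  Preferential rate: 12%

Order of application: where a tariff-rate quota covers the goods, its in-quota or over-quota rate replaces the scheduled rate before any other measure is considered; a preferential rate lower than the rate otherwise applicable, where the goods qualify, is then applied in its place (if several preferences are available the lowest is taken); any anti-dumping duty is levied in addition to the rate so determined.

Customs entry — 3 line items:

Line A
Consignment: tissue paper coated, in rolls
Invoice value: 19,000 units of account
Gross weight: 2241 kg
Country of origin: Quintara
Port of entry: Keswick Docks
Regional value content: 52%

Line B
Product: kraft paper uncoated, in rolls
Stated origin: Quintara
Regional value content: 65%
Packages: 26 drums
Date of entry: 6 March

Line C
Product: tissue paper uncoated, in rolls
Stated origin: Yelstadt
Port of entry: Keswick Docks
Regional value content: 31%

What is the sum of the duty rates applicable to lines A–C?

87%

Line A: tissue paper → 15-3; coated → 15-3-2; in rolls → 15-3-2-2. Scheduled 22%. Quintara agreement on 15-2: 15-3-2-2 not covered; anti-dumping (Quintara, 15-3): +37%; total 22% + 37% = 59%. → 59%.
Line B: kraft paper → 15-2; uncoated → 15-2-1; in rolls → 15-2-1-1. Scheduled 8%. Quintara agreement on 15-2: RVC ≥ 55% → 7% available; preferential 7%. → 7%.
Line C: tissue paper → 15-3; uncoated → 15-3-1; in rolls → 15-3-1-1. Scheduled 21%. Yelstadt agreement on 15-2-1-1: 15-3-1-1 not covered. → 21%.
Sum: 59% + 7% + 21% = 87%.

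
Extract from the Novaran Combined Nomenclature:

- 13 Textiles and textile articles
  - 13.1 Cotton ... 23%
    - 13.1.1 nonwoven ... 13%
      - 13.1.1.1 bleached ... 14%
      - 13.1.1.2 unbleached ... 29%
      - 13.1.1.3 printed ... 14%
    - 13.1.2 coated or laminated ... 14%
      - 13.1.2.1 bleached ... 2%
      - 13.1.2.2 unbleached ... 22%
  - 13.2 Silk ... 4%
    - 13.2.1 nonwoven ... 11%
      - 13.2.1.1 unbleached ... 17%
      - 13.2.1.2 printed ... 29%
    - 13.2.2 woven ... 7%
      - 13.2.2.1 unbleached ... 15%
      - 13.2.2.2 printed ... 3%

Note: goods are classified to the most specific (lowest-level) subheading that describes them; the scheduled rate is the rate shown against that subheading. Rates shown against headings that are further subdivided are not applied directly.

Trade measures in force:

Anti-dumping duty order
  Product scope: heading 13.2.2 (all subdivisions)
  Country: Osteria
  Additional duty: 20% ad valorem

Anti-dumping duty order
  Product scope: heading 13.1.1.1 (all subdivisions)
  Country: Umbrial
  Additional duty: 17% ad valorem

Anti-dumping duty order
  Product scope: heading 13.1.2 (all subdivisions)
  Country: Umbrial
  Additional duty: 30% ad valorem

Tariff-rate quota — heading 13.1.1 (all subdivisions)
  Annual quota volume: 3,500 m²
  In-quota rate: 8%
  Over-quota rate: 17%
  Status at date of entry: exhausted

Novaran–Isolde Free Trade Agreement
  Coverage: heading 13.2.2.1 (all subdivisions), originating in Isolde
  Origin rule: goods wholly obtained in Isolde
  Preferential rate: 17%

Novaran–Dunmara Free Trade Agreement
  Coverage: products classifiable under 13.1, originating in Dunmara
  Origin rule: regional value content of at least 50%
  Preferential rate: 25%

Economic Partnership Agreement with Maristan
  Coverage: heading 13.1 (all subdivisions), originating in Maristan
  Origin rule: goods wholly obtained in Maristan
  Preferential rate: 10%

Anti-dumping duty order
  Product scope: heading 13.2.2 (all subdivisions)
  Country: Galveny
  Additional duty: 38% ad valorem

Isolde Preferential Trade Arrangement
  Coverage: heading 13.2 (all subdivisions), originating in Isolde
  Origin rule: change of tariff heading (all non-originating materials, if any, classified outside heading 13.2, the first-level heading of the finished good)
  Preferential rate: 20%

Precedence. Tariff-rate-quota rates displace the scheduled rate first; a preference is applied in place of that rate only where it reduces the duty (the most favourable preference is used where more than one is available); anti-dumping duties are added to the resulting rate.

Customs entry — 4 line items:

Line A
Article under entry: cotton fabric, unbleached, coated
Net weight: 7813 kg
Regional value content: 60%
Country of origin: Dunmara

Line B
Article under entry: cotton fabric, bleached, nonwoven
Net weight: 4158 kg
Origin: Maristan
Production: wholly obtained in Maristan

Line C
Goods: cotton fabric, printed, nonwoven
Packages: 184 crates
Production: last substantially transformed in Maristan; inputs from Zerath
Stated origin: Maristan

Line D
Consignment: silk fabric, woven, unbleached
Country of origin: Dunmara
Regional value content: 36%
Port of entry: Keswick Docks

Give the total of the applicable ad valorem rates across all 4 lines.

Line A: cotton → 13.1; coated → 13.1.2; unbleached → 13.1.2.2. Scheduled 22%. Dunmara agreement on 13.1: RVC ≥ 50% → 25% available; preference 25% not lower than 22% → no reduction. → 22%.
Line B: cotton → 13.1; nonwoven → 13.1.1; bleached → 13.1.1.1. Scheduled 14%. quota on 13.1.1 exhausted → over-quota 17%; Maristan agreement on 13.1: wholly obtained → 10% available; preferential 10%. → 10%.
Line C: cotton → 13.1; nonwoven → 13.1.1; printed → 13.1.1.3. Scheduled 14%. quota on 13.1.1 exhausted → over-quota 17%; Maristan agreement on 13.1: not wholly obtained. → 17%.
Line D: silk → 13.2; woven → 13.2.2; unbleached → 13.2.2.1. Scheduled 15%. Dunmara agreement on 13.1: 13.2.2.1 not covered. → 15%.
Sum: 22% + 10% + 17% + 15% = 64%.

64%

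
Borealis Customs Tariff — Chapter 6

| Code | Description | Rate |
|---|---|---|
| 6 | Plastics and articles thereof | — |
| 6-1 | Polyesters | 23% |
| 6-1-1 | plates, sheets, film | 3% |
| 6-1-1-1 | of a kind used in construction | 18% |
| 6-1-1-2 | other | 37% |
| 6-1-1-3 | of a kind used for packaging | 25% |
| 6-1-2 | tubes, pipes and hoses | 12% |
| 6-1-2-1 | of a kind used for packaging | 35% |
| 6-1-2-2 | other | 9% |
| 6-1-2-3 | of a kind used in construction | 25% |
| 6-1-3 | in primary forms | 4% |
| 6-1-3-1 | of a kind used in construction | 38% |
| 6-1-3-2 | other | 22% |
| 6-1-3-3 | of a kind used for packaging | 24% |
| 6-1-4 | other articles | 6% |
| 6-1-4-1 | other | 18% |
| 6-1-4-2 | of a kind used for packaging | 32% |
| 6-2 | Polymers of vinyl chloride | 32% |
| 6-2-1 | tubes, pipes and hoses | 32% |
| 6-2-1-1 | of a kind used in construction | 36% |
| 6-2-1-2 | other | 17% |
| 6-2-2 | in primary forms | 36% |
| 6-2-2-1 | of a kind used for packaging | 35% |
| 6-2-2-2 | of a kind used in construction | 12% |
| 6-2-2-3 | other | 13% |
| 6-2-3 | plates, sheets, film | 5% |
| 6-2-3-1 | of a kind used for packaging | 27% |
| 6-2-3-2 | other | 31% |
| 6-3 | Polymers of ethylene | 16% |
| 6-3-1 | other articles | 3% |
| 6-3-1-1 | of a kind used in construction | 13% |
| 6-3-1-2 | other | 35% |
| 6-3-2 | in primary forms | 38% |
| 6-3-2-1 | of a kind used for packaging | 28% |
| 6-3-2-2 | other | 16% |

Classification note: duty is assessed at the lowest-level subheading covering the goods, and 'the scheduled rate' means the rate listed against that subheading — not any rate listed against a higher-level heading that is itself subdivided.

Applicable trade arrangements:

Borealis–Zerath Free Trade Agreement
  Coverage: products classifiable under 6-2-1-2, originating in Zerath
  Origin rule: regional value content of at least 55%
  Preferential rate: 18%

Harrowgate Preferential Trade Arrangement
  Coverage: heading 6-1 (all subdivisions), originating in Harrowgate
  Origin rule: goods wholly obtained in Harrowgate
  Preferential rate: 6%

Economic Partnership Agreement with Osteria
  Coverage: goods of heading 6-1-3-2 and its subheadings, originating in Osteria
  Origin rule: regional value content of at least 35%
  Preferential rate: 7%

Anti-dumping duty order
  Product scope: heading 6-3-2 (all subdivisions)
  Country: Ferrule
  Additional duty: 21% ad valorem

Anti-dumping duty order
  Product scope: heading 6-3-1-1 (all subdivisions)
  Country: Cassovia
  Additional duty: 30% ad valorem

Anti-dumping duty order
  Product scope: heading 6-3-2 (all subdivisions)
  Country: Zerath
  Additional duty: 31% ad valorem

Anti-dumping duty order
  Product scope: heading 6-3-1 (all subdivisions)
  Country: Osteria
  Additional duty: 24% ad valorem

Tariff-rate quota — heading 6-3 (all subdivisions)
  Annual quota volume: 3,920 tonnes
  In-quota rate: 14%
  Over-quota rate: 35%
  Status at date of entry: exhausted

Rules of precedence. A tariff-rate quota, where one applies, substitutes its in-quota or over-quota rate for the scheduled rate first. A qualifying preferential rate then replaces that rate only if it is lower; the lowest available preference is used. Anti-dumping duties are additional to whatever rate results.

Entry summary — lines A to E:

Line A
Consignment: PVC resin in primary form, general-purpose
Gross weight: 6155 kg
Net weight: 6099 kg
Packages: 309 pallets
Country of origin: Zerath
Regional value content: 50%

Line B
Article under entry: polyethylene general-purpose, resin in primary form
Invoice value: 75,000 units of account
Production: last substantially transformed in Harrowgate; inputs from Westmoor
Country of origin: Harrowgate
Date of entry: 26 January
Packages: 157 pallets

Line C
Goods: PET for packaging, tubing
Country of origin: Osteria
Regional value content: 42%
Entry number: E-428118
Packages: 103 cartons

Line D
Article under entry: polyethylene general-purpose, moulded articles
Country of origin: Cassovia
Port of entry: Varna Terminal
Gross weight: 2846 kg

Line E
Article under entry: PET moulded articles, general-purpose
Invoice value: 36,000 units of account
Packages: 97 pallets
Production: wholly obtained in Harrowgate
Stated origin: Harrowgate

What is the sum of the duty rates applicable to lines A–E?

124%

Line A: PVC → 6-2; resin in primary form → 6-2-2; general-purpose → 6-2-2-3. Scheduled 13%. Zerath agreement on 6-2-1-2: 6-2-2-3 not covered. → 13%.
Line B: polyethylene → 6-3; resin in primary form → 6-3-2; general-purpose → 6-3-2-2. Scheduled 16%. quota on 6-3 exhausted → over-quota 35%; Harrowgate agreement on 6-1: 6-3-2-2 not covered. → 35%.
Line C: PET → 6-1; tubing → 6-1-2; for packaging → 6-1-2-1. Scheduled 35%. Osteria agreement on 6-1-3-2: 6-1-2-1 not covered. → 35%.
Line D: polyethylene → 6-3; moulded articles → 6-3-1; general-purpose → 6-3-1-2. Scheduled 35%. quota on 6-3 exhausted → over-quota 35%. → 35%.
Line E: PET → 6-1; moulded articles → 6-1-4; general-purpose → 6-1-4-1. Scheduled 18%. Harrowgate agreement on 6-1: wholly obtained → 6% available; preferential 6%. → 6%.
Sum: 13% + 35% + 35% + 35% + 6% = 124%.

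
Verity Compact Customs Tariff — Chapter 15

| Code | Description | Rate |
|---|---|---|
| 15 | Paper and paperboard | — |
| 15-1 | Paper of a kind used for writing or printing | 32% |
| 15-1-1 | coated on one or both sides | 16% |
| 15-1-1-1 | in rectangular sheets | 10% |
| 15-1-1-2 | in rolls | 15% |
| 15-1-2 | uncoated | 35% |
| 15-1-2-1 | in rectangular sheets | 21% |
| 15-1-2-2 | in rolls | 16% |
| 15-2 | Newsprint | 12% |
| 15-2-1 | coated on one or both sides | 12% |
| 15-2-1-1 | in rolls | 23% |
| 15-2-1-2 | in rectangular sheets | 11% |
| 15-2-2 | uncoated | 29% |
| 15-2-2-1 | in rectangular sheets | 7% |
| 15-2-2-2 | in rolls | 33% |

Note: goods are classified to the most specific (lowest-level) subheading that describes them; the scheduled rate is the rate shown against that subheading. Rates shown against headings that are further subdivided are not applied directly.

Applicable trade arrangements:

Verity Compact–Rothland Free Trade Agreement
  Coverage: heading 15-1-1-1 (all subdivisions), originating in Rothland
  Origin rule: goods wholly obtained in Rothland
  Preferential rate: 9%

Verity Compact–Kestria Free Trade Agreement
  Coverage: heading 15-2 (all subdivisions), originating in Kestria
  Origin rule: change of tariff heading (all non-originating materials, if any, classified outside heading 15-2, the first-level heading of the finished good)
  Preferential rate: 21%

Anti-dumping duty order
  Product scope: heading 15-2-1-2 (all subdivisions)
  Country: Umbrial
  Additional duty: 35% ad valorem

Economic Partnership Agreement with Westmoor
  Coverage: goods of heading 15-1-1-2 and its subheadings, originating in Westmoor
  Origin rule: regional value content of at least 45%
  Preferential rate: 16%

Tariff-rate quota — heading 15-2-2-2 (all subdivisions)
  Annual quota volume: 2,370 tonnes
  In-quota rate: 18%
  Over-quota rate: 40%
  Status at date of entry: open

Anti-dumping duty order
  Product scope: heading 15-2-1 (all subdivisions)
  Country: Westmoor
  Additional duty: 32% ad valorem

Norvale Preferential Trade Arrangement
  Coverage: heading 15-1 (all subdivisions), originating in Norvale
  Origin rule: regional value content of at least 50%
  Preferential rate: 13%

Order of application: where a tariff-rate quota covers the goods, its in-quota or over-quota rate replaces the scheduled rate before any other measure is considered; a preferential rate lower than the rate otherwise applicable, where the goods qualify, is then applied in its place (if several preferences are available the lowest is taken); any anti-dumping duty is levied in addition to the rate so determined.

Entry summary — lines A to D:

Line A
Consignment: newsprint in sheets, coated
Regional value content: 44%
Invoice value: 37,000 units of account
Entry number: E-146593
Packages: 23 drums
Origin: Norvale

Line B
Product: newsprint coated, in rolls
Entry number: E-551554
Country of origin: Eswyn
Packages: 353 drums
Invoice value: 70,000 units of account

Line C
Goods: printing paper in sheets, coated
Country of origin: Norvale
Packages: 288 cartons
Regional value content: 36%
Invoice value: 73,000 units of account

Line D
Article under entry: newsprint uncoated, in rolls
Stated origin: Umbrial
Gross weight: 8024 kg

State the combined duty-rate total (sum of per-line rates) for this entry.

Line A: newsprint → 15-2; coated → 15-2-1; in sheets → 15-2-1-2. Scheduled 11%. Norvale agreement on 15-1: 15-2-1-2 not covered. → 11%.
Line B: newsprint → 15-2; coated → 15-2-1; in rolls → 15-2-1-1. Scheduled 23%. No special measure applies. → 23%.
Line C: printing paper → 15-1; coated → 15-1-1; in sheets → 15-1-1-1. Scheduled 10%. Norvale agreement on 15-1: RVC < 50%. → 10%.
Line D: newsprint → 15-2; uncoated → 15-2-2; in rolls → 15-2-2-2. Scheduled 33%. quota on 15-2-2-2 open → in-quota 18%. → 18%.
Sum: 11% + 23% + 10% + 18% = 62%.

62%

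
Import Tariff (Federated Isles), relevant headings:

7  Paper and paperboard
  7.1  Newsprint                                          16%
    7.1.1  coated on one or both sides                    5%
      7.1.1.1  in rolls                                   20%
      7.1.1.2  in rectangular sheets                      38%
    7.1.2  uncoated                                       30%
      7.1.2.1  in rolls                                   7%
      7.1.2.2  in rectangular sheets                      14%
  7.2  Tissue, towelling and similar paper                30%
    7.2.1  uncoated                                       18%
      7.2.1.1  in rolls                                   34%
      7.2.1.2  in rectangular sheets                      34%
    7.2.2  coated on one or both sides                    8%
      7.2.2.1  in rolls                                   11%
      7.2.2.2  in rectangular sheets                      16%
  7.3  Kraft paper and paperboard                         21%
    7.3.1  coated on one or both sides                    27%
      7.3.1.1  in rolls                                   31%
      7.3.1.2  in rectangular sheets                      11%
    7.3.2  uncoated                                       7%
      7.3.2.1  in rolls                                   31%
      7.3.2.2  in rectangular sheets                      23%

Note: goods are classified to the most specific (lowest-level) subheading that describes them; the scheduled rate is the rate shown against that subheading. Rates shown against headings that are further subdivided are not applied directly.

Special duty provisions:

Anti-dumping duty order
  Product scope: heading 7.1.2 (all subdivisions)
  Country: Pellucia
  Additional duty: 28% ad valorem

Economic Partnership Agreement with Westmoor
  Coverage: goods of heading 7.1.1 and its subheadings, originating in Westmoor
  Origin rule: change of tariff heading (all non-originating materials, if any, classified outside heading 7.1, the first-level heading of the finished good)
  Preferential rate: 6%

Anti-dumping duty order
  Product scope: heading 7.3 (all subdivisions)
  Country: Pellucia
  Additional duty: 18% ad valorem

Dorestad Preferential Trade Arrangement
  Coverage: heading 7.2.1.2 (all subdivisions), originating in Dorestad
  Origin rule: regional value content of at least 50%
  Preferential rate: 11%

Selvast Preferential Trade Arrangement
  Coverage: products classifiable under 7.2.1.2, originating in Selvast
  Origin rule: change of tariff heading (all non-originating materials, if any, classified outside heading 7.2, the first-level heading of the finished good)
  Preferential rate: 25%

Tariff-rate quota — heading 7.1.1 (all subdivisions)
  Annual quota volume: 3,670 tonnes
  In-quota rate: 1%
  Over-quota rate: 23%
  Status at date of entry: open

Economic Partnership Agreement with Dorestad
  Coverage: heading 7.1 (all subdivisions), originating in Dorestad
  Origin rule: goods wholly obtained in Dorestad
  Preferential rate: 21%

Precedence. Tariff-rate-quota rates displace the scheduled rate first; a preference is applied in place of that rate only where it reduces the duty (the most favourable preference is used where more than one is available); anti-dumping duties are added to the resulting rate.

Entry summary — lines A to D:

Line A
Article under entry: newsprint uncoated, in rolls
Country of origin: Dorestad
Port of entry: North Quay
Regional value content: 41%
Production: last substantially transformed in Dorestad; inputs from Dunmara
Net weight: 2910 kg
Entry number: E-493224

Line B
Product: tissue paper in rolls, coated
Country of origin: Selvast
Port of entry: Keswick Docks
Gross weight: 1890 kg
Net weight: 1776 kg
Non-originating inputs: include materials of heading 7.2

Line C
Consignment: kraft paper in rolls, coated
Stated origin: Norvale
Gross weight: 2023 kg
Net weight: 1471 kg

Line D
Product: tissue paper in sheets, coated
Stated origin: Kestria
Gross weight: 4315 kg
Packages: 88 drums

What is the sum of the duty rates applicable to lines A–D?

65%

Line A: newsprint → 7.1; uncoated → 7.1.2; in rolls → 7.1.2.1. Scheduled 7%. Dorestad agreement on 7.2.1.2: 7.1.2.1 not covered; Dorestad agreement on 7.1: not wholly obtained. → 7%.
Line B: tissue paper → 7.2; coated → 7.2.2; in rolls → 7.2.2.1. Scheduled 11%. Selvast agreement on 7.2.1.2: 7.2.2.1 not covered. → 11%.
Line C: kraft paper → 7.3; coated → 7.3.1; in rolls → 7.3.1.1. Scheduled 31%. No special measure applies. → 31%.
Line D: tissue paper → 7.2; coated → 7.2.2; in sheets → 7.2.2.2. Scheduled 16%. No special measure applies. → 16%.
Sum: 7% + 11% + 31% + 16% = 65%.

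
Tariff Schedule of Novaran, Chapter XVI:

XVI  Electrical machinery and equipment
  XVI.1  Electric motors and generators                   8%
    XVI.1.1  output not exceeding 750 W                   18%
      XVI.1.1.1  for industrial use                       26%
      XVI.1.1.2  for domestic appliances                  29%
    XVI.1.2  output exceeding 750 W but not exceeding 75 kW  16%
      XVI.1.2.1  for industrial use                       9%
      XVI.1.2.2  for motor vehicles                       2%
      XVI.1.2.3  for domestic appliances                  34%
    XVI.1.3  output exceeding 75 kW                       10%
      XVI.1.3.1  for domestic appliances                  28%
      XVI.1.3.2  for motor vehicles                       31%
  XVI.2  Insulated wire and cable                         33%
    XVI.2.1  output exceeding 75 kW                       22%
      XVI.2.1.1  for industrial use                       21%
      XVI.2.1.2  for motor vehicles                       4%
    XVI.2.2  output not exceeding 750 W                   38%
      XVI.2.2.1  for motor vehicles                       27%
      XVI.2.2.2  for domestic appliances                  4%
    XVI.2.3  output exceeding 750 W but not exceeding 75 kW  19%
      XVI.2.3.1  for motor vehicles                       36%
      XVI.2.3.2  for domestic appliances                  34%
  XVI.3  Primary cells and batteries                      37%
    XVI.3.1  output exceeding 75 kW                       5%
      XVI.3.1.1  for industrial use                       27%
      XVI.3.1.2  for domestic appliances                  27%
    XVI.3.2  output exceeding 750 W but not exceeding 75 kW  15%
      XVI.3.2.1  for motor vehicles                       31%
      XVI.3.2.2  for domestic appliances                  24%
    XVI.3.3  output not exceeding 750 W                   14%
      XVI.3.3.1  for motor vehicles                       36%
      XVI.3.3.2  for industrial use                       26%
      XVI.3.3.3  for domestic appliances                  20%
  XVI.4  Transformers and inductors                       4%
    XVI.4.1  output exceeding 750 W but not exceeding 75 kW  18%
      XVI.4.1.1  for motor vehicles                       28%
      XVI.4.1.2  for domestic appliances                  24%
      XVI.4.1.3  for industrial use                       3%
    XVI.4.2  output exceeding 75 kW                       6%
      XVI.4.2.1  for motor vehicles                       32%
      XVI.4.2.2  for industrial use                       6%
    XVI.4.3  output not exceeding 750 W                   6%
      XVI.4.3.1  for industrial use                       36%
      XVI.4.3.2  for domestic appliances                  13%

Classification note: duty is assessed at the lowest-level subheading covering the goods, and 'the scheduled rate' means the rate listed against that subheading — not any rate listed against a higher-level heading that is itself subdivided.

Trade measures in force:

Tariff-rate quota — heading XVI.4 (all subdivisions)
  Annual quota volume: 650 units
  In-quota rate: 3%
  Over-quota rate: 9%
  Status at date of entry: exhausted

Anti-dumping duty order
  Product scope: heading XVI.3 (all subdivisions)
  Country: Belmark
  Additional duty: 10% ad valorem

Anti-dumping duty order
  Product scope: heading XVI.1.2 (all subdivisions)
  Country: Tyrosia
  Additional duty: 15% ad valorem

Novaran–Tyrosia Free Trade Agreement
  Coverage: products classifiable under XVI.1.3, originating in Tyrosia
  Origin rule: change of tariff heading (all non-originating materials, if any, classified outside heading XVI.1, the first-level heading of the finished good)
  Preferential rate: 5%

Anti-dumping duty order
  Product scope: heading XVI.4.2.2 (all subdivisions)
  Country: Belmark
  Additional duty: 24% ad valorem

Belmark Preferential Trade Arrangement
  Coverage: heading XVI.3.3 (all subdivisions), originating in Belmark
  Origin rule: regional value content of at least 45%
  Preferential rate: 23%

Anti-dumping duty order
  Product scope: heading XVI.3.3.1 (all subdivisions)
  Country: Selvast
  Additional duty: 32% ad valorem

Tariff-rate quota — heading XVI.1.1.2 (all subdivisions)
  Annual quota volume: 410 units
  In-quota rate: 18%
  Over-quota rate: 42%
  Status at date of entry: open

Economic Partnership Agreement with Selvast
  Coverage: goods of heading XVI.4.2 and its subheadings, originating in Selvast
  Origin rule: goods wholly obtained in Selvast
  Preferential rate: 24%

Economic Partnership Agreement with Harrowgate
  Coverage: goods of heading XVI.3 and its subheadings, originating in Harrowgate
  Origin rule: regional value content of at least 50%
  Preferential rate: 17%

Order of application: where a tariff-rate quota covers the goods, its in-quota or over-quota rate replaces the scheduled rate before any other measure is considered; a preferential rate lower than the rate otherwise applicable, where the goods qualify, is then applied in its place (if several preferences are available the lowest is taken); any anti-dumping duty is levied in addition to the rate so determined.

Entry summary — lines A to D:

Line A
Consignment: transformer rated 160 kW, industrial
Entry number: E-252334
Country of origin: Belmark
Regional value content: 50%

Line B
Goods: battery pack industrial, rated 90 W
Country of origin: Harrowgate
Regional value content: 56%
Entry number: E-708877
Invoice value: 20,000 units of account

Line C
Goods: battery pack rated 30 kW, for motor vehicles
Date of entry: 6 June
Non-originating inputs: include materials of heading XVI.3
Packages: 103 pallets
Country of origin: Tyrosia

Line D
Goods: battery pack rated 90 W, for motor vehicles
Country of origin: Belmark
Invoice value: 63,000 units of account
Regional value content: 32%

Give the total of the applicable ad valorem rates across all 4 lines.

127%

Line A: transformer → XVI.4; rated 160 kW → XVI.4.2; industrial → XVI.4.2.2. Scheduled 6%. quota on XVI.4 exhausted → over-quota 9%; Belmark agreement on XVI.3.3: XVI.4.2.2 not covered; anti-dumping (Belmark, XVI.4.2.2): +24%; total 9% + 24% = 33%. → 33%.
Line B: battery pack → XVI.3; rated 90 W → XVI.3.3; industrial → XVI.3.3.2. Scheduled 26%. Harrowgate agreement on XVI.3: RVC ≥ 50% → 17% available; preferential 17%. → 17%.
Line C: battery pack → XVI.3; rated 30 kW → XVI.3.2; for motor vehicles → XVI.3.2.1. Scheduled 31%. Tyrosia agreement on XVI.1.3: XVI.3.2.1 not covered. → 31%.
Line D: battery pack → XVI.3; rated 90 W → XVI.3.3; for motor vehicles → XVI.3.3.1. Scheduled 36%. Belmark agreement on XVI.3.3: RVC < 45%; anti-dumping (Belmark, XVI.3): +10%; total 36% + 10% = 46%. → 46%.
Sum: 33% + 17% + 31% + 46% = 127%.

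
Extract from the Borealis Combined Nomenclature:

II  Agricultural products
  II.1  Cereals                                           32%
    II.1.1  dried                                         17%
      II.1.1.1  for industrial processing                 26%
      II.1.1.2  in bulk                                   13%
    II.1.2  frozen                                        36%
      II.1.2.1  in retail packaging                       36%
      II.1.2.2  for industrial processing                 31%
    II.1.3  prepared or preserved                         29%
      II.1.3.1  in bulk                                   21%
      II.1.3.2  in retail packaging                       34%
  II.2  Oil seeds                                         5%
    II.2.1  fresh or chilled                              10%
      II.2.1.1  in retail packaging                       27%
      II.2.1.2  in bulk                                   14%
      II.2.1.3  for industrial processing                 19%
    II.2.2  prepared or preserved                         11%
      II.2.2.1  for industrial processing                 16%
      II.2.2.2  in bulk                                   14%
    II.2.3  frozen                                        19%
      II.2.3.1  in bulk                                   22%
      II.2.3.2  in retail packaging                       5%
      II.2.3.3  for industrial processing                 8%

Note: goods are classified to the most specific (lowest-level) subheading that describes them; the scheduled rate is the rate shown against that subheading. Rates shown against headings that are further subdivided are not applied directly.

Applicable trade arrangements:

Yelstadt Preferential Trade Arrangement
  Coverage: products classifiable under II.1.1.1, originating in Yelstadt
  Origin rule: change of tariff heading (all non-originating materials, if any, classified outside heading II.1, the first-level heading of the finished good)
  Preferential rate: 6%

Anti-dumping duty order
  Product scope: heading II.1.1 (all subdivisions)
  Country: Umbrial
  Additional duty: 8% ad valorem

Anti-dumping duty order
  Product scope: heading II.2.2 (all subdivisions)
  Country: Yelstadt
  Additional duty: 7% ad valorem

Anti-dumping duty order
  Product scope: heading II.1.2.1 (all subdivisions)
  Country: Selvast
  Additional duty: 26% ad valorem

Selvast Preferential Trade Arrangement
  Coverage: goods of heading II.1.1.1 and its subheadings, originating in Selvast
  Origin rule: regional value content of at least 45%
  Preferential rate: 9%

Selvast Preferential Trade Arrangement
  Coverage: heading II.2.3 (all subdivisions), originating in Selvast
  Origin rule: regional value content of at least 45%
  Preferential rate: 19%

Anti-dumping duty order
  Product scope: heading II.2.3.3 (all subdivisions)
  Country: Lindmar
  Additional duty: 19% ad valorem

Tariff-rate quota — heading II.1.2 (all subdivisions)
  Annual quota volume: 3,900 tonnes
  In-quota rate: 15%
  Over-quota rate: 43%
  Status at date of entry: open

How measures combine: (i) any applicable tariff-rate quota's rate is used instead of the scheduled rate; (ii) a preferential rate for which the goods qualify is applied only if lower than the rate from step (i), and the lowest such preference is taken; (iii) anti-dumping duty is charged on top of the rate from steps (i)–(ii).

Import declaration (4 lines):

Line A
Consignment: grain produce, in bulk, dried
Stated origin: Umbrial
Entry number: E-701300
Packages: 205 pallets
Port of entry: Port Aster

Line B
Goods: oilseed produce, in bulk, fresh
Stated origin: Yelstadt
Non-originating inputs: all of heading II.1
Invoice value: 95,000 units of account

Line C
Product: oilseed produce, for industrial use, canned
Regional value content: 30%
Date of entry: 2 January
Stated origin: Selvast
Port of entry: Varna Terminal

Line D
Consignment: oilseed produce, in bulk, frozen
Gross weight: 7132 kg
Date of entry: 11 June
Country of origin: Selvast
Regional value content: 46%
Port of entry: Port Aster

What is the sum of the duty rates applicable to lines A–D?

Line A: grain → II.1; dried → II.1.1; in bulk → II.1.1.2. Scheduled 13%. anti-dumping (Umbrial, II.1.1): +8%; total 13% + 8% = 21%. → 21%.
Line B: oilseed → II.2; fresh → II.2.1; in bulk → II.2.1.2. Scheduled 14%. Yelstadt agreement on II.1.1.1: II.2.1.2 not covered. → 14%.
Line C: oilseed → II.2; canned → II.2.2; for industrial use → II.2.2.1. Scheduled 16%. Selvast agreement on II.1.1.1: II.2.2.1 not covered; Selvast agreement on II.2.3: II.2.2.1 not covered. → 16%.
Line D: oilseed → II.2; frozen → II.2.3; in bulk → II.2.3.1. Scheduled 22%. Selvast agreement on II.1.1.1: II.2.3.1 not covered; Selvast agreement on II.2.3: RVC ≥ 45% → 19% available; preferential 19%. → 19%.
Sum: 21% + 14% + 16% + 19% = 70%.

70%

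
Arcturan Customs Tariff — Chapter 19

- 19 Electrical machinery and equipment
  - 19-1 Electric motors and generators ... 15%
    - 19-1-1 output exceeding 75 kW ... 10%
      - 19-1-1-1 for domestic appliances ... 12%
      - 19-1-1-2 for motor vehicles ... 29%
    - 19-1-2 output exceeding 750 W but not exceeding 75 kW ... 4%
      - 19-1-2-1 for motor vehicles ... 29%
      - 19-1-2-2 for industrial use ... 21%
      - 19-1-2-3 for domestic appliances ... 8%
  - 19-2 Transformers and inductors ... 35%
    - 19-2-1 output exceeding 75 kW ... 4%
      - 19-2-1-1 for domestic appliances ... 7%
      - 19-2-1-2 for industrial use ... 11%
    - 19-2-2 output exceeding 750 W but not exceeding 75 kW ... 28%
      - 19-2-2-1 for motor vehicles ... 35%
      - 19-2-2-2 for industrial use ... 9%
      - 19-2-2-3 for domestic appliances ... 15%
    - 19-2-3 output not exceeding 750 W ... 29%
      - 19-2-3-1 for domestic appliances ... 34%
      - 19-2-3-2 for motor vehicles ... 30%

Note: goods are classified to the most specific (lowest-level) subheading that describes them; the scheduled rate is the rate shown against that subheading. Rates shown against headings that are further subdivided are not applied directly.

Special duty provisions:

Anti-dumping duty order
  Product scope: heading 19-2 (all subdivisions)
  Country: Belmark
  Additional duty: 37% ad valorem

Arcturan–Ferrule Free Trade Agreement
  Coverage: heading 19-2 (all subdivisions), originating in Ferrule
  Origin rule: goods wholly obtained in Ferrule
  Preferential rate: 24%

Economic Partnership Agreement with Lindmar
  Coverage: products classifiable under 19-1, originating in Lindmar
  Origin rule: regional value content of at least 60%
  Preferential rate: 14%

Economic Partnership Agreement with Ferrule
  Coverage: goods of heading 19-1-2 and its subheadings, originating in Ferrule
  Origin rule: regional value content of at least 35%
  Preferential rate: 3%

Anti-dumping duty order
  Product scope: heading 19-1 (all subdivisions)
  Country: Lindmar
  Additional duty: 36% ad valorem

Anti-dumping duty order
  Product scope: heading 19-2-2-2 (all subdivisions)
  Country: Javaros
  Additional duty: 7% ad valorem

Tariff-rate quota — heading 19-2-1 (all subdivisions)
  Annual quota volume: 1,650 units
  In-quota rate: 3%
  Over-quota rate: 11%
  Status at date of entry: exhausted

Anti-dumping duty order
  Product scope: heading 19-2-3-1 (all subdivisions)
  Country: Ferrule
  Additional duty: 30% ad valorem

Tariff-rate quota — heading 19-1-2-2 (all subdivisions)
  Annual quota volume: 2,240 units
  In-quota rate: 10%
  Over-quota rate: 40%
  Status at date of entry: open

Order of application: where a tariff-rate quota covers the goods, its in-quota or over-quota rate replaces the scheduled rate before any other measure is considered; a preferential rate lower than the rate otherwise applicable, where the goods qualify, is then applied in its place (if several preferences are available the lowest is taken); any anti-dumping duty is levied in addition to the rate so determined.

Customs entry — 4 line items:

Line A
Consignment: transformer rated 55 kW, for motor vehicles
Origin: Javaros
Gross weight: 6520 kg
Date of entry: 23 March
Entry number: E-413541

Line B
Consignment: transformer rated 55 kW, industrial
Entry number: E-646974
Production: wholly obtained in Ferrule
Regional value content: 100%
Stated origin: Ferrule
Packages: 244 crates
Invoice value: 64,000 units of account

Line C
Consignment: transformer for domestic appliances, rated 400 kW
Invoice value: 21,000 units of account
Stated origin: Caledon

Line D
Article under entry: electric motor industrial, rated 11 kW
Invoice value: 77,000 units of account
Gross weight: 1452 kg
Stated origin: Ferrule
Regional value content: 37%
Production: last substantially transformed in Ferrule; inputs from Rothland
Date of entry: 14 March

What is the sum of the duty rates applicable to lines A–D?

58%

Line A: transformer → 19-2; rated 55 kW → 19-2-2; for motor vehicles → 19-2-2-1. Scheduled 35%. No special measure applies. → 35%.
Line B: transformer → 19-2; rated 55 kW → 19-2-2; industrial → 19-2-2-2. Scheduled 9%. Ferrule agreement on 19-2: wholly obtained → 24% available; Ferrule agreement on 19-1-2: 19-2-2-2 not covered; preference 24% not lower than 9% → no reduction. → 9%.
Line C: transformer → 19-2; rated 400 kW → 19-2-1; for domestic appliances → 19-2-1-1. Scheduled 7%. quota on 19-2-1 exhausted → over-quota 11%. → 11%.
Line D: electric motor → 19-1; rated 11 kW → 19-1-2; industrial → 19-1-2-2. Scheduled 21%. quota on 19-1-2-2 open → in-quota 10%; Ferrule agreement on 19-2: 19-1-2-2 not covered; Ferrule agreement on 19-1-2: RVC ≥ 35% → 3% available; preferential 3%. → 3%.
Sum: 35% + 9% + 11% + 3% = 58%.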